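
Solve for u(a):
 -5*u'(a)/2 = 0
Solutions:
 u(a) = C1


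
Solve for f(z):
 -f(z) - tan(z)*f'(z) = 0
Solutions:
 f(z) = C1/sin(z)


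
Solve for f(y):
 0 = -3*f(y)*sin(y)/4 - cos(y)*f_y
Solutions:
 f(y) = C1*cos(y)^(3/4)


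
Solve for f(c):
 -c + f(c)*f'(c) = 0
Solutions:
 f(c) = -sqrt(C1 + c^2)
 f(c) = sqrt(C1 + c^2)


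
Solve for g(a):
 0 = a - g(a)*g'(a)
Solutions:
 g(a) = -sqrt(C1 + a^2)
 g(a) = sqrt(C1 + a^2)


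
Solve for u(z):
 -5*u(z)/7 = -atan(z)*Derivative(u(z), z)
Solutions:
 u(z) = C1*exp(5*Integral(1/atan(z), z)/7)


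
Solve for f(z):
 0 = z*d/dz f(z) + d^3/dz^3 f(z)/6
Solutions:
 f(z) = C1 + Integral(C2*airyai(-6^(1/3)*z) + C3*airybi(-6^(1/3)*z), z)


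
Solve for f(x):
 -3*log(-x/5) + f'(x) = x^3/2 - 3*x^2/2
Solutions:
 f(x) = C1 + x^4/8 - x^3/2 + 3*x*log(-x) + 3*x*(-log(5) - 1)


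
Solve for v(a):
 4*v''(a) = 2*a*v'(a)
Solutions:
 v(a) = C1 + C2*erfi(a/2)


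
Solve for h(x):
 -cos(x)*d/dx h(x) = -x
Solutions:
 h(x) = C1 + Integral(x/cos(x), x)


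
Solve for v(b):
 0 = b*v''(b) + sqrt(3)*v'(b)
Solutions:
 v(b) = C1 + C2*b^(1 - sqrt(3))


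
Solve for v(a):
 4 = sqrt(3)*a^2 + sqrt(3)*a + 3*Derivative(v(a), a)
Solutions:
 v(a) = C1 - sqrt(3)*a^3/9 - sqrt(3)*a^2/6 + 4*a/3


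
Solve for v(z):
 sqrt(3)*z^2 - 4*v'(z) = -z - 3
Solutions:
 v(z) = C1 + sqrt(3)*z^3/12 + z^2/8 + 3*z/4


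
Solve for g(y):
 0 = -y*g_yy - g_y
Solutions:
 g(y) = C1 + C2*log(y)


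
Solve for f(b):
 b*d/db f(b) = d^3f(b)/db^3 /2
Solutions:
 f(b) = C1 + Integral(C2*airyai(2^(1/3)*b) + C3*airybi(2^(1/3)*b), b)


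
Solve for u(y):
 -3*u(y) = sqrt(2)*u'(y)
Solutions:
 u(y) = C1*exp(-3*sqrt(2)*y/2)


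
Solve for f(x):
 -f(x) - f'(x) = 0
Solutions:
 f(x) = C1*exp(-x)


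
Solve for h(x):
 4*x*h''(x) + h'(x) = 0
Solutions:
 h(x) = C1 + C2*x^(3/4)


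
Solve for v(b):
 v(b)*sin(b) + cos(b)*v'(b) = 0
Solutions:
 v(b) = C1*cos(b)


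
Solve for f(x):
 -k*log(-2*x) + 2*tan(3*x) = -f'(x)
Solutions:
 f(x) = C1 + k*x*(log(-x) - 1) + k*x*log(2) + 2*log(cos(3*x))/3


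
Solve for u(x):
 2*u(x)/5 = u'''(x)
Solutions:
 u(x) = C3*exp(2^(1/3)*5^(2/3)*x/5) + (C1*sin(2^(1/3)*sqrt(3)*5^(2/3)*x/10) + C2*cos(2^(1/3)*sqrt(3)*5^(2/3)*x/10))*exp(-2^(1/3)*5^(2/3)*x/10)


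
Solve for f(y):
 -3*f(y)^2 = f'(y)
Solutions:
 f(y) = 1/(C1 + 3*y)


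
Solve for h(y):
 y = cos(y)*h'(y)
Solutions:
 h(y) = C1 + Integral(y/cos(y), y)


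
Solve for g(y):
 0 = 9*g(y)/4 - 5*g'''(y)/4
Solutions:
 g(y) = C3*exp(15^(2/3)*y/5) + (C1*sin(3*3^(1/6)*5^(2/3)*y/10) + C2*cos(3*3^(1/6)*5^(2/3)*y/10))*exp(-15^(2/3)*y/10)


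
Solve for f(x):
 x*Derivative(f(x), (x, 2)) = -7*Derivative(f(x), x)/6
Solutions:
 f(x) = C1 + C2/x^(1/6)


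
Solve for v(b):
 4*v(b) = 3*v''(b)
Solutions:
 v(b) = C1*exp(-2*sqrt(3)*b/3) + C2*exp(2*sqrt(3)*b/3)


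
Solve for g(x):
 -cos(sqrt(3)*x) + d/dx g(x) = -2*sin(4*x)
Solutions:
 g(x) = C1 + sqrt(3)*sin(sqrt(3)*x)/3 + cos(4*x)/2


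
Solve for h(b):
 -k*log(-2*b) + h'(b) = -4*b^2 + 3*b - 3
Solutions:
 h(b) = C1 - 4*b^3/3 + 3*b^2/2 + b*k*log(-b) + b*(-k + k*log(2) - 3)


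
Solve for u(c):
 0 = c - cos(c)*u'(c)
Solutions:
 u(c) = C1 + Integral(c/cos(c), c)


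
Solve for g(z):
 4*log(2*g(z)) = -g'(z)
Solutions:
 Integral(1/(log(_y) + log(2)), (_y, g(z)))/4 = C1 - z


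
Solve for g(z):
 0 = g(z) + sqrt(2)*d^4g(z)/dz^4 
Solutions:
 g(z) = (C1*sin(2^(3/8)*z/2) + C2*cos(2^(3/8)*z/2))*exp(-2^(3/8)*z/2) + (C3*sin(2^(3/8)*z/2) + C4*cos(2^(3/8)*z/2))*exp(2^(3/8)*z/2)


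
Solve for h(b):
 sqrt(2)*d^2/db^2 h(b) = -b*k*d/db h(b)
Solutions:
 h(b) = Piecewise((-2^(3/4)*sqrt(pi)*C1*erf(2^(1/4)*b*sqrt(k)/2)/(2*sqrt(k)) - C2, (k > 0) | (k < 0)), (-C1*b - C2, True))


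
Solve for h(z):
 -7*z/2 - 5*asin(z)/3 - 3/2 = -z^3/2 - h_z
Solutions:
 h(z) = C1 - z^4/8 + 7*z^2/4 + 5*z*asin(z)/3 + 3*z/2 + 5*sqrt(1 - z^2)/3


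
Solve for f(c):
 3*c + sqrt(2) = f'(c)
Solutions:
 f(c) = C1 + 3*c^2/2 + sqrt(2)*c


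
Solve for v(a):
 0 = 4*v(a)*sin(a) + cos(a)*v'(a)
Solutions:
 v(a) = C1*cos(a)^4


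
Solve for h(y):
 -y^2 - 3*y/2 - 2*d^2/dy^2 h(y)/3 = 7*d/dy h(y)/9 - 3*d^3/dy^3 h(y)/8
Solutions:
 h(y) = C1 + C2*exp(2*y*(4 - sqrt(58))/9) + C3*exp(2*y*(4 + sqrt(58))/9) - 3*y^3/7 + 27*y^2/196 - 2025*y/1372


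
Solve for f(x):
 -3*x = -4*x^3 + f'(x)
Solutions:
 f(x) = C1 + x^4 - 3*x^2/2


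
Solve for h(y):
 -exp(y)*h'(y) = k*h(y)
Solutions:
 h(y) = C1*exp(k*exp(-y))


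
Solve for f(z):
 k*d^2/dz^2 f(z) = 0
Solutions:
 f(z) = C1 + C2*z


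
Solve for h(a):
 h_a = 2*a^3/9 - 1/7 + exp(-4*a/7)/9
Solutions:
 h(a) = C1 + a^4/18 - a/7 - 7*exp(-4*a/7)/36


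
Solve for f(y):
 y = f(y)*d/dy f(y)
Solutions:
 f(y) = -sqrt(C1 + y^2)
 f(y) = sqrt(C1 + y^2)


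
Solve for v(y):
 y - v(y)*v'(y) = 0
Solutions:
 v(y) = -sqrt(C1 + y^2)
 v(y) = sqrt(C1 + y^2)


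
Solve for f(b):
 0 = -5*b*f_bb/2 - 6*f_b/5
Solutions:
 f(b) = C1 + C2*b^(13/25)


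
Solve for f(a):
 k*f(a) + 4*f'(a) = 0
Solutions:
 f(a) = C1*exp(-a*k/4)


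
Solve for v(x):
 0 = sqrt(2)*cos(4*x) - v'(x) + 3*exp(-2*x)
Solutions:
 v(x) = C1 + sqrt(2)*sin(4*x)/4 - 3*exp(-2*x)/2


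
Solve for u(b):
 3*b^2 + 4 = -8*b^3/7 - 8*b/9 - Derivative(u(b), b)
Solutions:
 u(b) = C1 - 2*b^4/7 - b^3 - 4*b^2/9 - 4*b


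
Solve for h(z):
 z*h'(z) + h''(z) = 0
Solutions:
 h(z) = C1 + C2*erf(sqrt(2)*z/2)


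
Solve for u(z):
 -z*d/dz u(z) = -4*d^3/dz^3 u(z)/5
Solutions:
 u(z) = C1 + Integral(C2*airyai(10^(1/3)*z/2) + C3*airybi(10^(1/3)*z/2), z)


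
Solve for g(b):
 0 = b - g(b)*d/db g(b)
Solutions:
 g(b) = -sqrt(C1 + b^2)
 g(b) = sqrt(C1 + b^2)


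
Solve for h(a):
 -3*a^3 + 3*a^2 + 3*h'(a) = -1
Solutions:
 h(a) = C1 + a^4/4 - a^3/3 - a/3


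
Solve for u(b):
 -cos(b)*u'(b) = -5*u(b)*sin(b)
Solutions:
 u(b) = C1/cos(b)^5


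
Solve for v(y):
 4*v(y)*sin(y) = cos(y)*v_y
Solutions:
 v(y) = C1/cos(y)^4


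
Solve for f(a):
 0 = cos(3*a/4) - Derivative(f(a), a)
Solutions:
 f(a) = C1 + 4*sin(3*a/4)/3


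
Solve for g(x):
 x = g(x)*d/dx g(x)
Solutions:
 g(x) = -sqrt(C1 + x^2)
 g(x) = sqrt(C1 + x^2)


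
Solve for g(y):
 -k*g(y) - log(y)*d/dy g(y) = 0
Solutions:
 g(y) = C1*exp(-k*li(y))


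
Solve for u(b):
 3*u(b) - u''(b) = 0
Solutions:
 u(b) = C1*exp(-sqrt(3)*b) + C2*exp(sqrt(3)*b)


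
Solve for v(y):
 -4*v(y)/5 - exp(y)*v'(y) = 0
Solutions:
 v(y) = C1*exp(4*exp(-y)/5)


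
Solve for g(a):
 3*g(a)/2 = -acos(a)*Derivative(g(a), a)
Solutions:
 g(a) = C1*exp(-3*Integral(1/acos(a), a)/2)


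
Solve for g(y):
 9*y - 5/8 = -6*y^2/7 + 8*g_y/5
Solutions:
 g(y) = C1 + 5*y^3/28 + 45*y^2/16 - 25*y/64


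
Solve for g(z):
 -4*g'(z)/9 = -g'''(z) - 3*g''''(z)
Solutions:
 g(z) = C1 + C2*exp(-z*((6*sqrt(78) + 53)^(-1/3) + 2 + (6*sqrt(78) + 53)^(1/3))/18)*sin(sqrt(3)*z*(-(6*sqrt(78) + 53)^(1/3) + (6*sqrt(78) + 53)^(-1/3))/18) + C3*exp(-z*((6*sqrt(78) + 53)^(-1/3) + 2 + (6*sqrt(78) + 53)^(1/3))/18)*cos(sqrt(3)*z*(-(6*sqrt(78) + 53)^(1/3) + (6*sqrt(78) + 53)^(-1/3))/18) + C4*exp(z*(-1 + (6*sqrt(78) + 53)^(-1/3) + (6*sqrt(78) + 53)^(1/3))/9)


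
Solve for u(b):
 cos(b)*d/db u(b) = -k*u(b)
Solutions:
 u(b) = C1*exp(k*(log(sin(b) - 1) - log(sin(b) + 1))/2)


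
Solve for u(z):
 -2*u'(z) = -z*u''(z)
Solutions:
 u(z) = C1 + C2*z^3


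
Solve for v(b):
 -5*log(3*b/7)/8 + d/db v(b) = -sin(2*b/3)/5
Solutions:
 v(b) = C1 + 5*b*log(b)/8 - 5*b*log(7)/8 - 5*b/8 + 5*b*log(3)/8 + 3*cos(2*b/3)/10


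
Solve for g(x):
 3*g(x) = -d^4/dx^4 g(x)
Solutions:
 g(x) = (C1*sin(sqrt(2)*3^(1/4)*x/2) + C2*cos(sqrt(2)*3^(1/4)*x/2))*exp(-sqrt(2)*3^(1/4)*x/2) + (C3*sin(sqrt(2)*3^(1/4)*x/2) + C4*cos(sqrt(2)*3^(1/4)*x/2))*exp(sqrt(2)*3^(1/4)*x/2)


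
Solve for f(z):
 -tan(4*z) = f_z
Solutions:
 f(z) = C1 + log(cos(4*z))/4


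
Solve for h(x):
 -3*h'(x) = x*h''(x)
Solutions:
 h(x) = C1 + C2/x^2


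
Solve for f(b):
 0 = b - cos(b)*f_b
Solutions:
 f(b) = C1 + Integral(b/cos(b), b)


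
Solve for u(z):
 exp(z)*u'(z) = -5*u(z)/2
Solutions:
 u(z) = C1*exp(5*exp(-z)/2)


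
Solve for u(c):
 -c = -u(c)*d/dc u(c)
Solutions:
 u(c) = -sqrt(C1 + c^2)
 u(c) = sqrt(C1 + c^2)


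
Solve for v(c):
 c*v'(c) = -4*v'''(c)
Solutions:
 v(c) = C1 + Integral(C2*airyai(-2^(1/3)*c/2) + C3*airybi(-2^(1/3)*c/2), c)


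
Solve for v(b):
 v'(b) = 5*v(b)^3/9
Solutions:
 v(b) = -3*sqrt(2)*sqrt(-1/(C1 + 5*b))/2
 v(b) = 3*sqrt(2)*sqrt(-1/(C1 + 5*b))/2


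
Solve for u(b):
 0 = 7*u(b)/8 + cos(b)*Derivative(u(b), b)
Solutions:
 u(b) = C1*(sin(b) - 1)^(7/16)/(sin(b) + 1)^(7/16)


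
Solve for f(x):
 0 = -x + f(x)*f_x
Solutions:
 f(x) = -sqrt(C1 + x^2)
 f(x) = sqrt(C1 + x^2)


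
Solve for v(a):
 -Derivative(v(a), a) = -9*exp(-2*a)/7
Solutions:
 v(a) = C1 - 9*exp(-2*a)/14


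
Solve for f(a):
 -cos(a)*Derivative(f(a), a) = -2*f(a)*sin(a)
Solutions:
 f(a) = C1/cos(a)^2


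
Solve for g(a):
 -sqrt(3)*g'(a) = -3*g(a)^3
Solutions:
 g(a) = -sqrt(2)*sqrt(-1/(C1 + sqrt(3)*a))/2
 g(a) = sqrt(2)*sqrt(-1/(C1 + sqrt(3)*a))/2


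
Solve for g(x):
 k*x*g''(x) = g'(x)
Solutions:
 g(x) = C1 + x^(((re(k) + 1)*re(k) + im(k)^2)/(re(k)^2 + im(k)^2))*(C2*sin(log(x)*Abs(im(k))/(re(k)^2 + im(k)^2)) + C3*cos(log(x)*im(k)/(re(k)^2 + im(k)^2)))


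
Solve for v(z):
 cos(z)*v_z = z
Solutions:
 v(z) = C1 + Integral(z/cos(z), z)


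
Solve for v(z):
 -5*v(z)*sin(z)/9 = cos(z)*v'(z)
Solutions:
 v(z) = C1*cos(z)^(5/9)


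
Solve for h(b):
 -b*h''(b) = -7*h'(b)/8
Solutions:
 h(b) = C1 + C2*b^(15/8)


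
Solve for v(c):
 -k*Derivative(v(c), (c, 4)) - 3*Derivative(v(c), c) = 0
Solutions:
 v(c) = C1 + C2*exp(3^(1/3)*c*(-1/k)^(1/3)) + C3*exp(c*(-1/k)^(1/3)*(-3^(1/3) + 3^(5/6)*I)/2) + C4*exp(-c*(-1/k)^(1/3)*(3^(1/3) + 3^(5/6)*I)/2)


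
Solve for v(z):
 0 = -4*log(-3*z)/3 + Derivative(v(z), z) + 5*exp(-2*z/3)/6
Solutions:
 v(z) = C1 + 4*z*log(-z)/3 + 4*z*(-1 + log(3))/3 + 5*exp(-2*z/3)/4


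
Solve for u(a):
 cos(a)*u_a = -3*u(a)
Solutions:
 u(a) = C1*(sin(a) - 1)^(3/2)/(sin(a) + 1)^(3/2)


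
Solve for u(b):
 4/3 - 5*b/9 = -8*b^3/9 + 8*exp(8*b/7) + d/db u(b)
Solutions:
 u(b) = C1 + 2*b^4/9 - 5*b^2/18 + 4*b/3 - 7*exp(8*b/7)


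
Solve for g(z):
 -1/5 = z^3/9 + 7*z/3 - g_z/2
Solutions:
 g(z) = C1 + z^4/18 + 7*z^2/3 + 2*z/5


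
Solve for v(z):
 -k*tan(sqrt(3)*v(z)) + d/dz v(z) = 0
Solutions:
 v(z) = sqrt(3)*(pi - asin(C1*exp(sqrt(3)*k*z)))/3
 v(z) = sqrt(3)*asin(C1*exp(sqrt(3)*k*z))/3


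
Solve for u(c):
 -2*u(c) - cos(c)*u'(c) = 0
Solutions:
 u(c) = C1*(sin(c) - 1)/(sin(c) + 1)


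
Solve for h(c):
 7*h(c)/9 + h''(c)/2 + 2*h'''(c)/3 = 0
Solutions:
 h(c) = C1*exp(c*(-6 + 3*3^(1/3)/(4*sqrt(826) + 115)^(1/3) + 3^(2/3)*(4*sqrt(826) + 115)^(1/3))/24)*sin(3^(1/6)*c*(-(4*sqrt(826) + 115)^(1/3) + 3^(2/3)/(4*sqrt(826) + 115)^(1/3))/8) + C2*exp(c*(-6 + 3*3^(1/3)/(4*sqrt(826) + 115)^(1/3) + 3^(2/3)*(4*sqrt(826) + 115)^(1/3))/24)*cos(3^(1/6)*c*(-(4*sqrt(826) + 115)^(1/3) + 3^(2/3)/(4*sqrt(826) + 115)^(1/3))/8) + C3*exp(-c*(3*3^(1/3)/(4*sqrt(826) + 115)^(1/3) + 3 + 3^(2/3)*(4*sqrt(826) + 115)^(1/3))/12)


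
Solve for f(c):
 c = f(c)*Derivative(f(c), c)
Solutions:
 f(c) = -sqrt(C1 + c^2)
 f(c) = sqrt(C1 + c^2)


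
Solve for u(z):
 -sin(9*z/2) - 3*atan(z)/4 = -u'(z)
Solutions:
 u(z) = C1 + 3*z*atan(z)/4 - 3*log(z^2 + 1)/8 - 2*cos(9*z/2)/9


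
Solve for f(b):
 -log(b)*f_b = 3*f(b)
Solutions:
 f(b) = C1*exp(-3*li(b))


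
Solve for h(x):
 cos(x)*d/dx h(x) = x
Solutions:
 h(x) = C1 + Integral(x/cos(x), x)


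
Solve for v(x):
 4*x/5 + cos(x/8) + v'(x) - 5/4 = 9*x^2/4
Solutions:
 v(x) = C1 + 3*x^3/4 - 2*x^2/5 + 5*x/4 - 8*sin(x/8)


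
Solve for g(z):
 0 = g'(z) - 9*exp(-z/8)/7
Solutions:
 g(z) = C1 - 72*exp(-z/8)/7


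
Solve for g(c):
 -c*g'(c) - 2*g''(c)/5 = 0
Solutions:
 g(c) = C1 + C2*erf(sqrt(5)*c/2)


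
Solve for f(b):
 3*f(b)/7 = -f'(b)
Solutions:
 f(b) = C1*exp(-3*b/7)


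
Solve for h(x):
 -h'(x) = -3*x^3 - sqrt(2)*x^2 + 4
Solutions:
 h(x) = C1 + 3*x^4/4 + sqrt(2)*x^3/3 - 4*x


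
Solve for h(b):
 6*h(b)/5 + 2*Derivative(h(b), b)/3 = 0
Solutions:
 h(b) = C1*exp(-9*b/5)


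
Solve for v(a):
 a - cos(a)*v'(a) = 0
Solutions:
 v(a) = C1 + Integral(a/cos(a), a)


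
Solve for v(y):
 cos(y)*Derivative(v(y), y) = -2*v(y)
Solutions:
 v(y) = C1*(sin(y) - 1)/(sin(y) + 1)


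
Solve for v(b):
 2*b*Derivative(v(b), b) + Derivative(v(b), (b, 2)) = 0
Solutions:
 v(b) = C1 + C2*erf(b)


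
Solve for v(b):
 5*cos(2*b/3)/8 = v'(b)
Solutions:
 v(b) = C1 + 15*sin(2*b/3)/16


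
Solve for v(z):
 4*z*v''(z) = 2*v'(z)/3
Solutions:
 v(z) = C1 + C2*z^(7/6)


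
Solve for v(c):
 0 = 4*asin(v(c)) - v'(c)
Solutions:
 Integral(1/asin(_y), (_y, v(c))) = C1 + 4*c


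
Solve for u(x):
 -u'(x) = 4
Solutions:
 u(x) = C1 - 4*x


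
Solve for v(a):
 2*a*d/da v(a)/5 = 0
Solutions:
 v(a) = C1


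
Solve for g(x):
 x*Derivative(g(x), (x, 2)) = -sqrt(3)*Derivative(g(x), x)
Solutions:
 g(x) = C1 + C2*x^(1 - sqrt(3))


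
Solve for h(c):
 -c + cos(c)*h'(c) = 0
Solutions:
 h(c) = C1 + Integral(c/cos(c), c)


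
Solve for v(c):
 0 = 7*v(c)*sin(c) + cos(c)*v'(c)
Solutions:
 v(c) = C1*cos(c)^7


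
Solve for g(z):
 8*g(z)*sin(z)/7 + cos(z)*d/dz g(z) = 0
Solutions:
 g(z) = C1*cos(z)^(8/7)


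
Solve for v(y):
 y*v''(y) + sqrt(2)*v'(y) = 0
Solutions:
 v(y) = C1 + C2*y^(1 - sqrt(2))


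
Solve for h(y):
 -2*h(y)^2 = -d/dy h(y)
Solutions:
 h(y) = -1/(C1 + 2*y)


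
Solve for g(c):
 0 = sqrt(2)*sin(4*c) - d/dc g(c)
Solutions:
 g(c) = C1 - sqrt(2)*cos(4*c)/4


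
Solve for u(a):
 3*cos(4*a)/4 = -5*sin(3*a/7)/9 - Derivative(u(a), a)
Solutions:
 u(a) = C1 - 3*sin(4*a)/16 + 35*cos(3*a/7)/27


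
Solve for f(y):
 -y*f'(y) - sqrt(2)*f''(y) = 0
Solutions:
 f(y) = C1 + C2*erf(2^(1/4)*y/2)


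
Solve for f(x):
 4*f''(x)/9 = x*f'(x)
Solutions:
 f(x) = C1 + C2*erfi(3*sqrt(2)*x/4)


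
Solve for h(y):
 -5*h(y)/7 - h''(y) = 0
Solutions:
 h(y) = C1*sin(sqrt(35)*y/7) + C2*cos(sqrt(35)*y/7)


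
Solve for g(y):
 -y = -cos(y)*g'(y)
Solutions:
 g(y) = C1 + Integral(y/cos(y), y)


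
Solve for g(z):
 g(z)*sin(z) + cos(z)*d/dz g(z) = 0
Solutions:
 g(z) = C1*cos(z)


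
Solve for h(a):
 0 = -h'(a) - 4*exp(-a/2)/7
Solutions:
 h(a) = C1 + 8*exp(-a/2)/7


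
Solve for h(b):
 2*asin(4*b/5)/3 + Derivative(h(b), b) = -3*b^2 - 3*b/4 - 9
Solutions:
 h(b) = C1 - b^3 - 3*b^2/8 - 2*b*asin(4*b/5)/3 - 9*b - sqrt(25 - 16*b^2)/6


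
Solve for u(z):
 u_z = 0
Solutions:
 u(z) = C1


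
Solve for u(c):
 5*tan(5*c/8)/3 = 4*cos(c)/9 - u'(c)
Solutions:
 u(c) = C1 + 8*log(cos(5*c/8))/3 + 4*sin(c)/9


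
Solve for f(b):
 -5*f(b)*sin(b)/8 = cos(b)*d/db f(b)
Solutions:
 f(b) = C1*cos(b)^(5/8)


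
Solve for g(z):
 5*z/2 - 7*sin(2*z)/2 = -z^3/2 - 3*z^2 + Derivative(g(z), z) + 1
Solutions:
 g(z) = C1 + z^4/8 + z^3 + 5*z^2/4 - z + 7*cos(2*z)/4


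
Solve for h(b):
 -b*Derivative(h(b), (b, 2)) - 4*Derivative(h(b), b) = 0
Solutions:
 h(b) = C1 + C2/b^3


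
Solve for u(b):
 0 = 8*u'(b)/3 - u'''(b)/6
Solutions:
 u(b) = C1 + C2*exp(-4*b) + C3*exp(4*b)


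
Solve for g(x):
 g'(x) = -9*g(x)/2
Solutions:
 g(x) = C1*exp(-9*x/2)


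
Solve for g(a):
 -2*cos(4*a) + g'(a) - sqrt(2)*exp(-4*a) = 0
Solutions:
 g(a) = C1 + sin(4*a)/2 - sqrt(2)*exp(-4*a)/4


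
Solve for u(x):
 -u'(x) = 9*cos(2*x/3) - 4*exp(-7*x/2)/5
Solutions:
 u(x) = C1 - 27*sin(2*x/3)/2 - 8*exp(-7*x/2)/35


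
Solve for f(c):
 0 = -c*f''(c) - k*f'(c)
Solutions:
 f(c) = C1 + c^(1 - re(k))*(C2*sin(log(c)*Abs(im(k))) + C3*cos(log(c)*im(k)))


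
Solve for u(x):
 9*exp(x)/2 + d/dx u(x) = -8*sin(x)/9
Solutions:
 u(x) = C1 - 9*exp(x)/2 + 8*cos(x)/9


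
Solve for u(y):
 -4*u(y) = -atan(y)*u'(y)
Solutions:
 u(y) = C1*exp(4*Integral(1/atan(y), y))


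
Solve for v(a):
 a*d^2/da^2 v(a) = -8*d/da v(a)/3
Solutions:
 v(a) = C1 + C2/a^(5/3)


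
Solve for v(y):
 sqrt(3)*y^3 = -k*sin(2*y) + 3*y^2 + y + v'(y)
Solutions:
 v(y) = C1 - k*cos(2*y)/2 + sqrt(3)*y^4/4 - y^3 - y^2/2


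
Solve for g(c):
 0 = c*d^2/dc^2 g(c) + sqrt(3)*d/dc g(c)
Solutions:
 g(c) = C1 + C2*c^(1 - sqrt(3))


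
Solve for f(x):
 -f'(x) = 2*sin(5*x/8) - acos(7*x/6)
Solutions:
 f(x) = C1 + x*acos(7*x/6) - sqrt(36 - 49*x^2)/7 + 16*cos(5*x/8)/5


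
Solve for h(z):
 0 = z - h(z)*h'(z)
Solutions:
 h(z) = -sqrt(C1 + z^2)
 h(z) = sqrt(C1 + z^2)


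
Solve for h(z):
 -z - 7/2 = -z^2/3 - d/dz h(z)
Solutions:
 h(z) = C1 - z^3/9 + z^2/2 + 7*z/2


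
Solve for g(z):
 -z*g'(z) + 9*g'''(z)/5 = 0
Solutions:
 g(z) = C1 + Integral(C2*airyai(15^(1/3)*z/3) + C3*airybi(15^(1/3)*z/3), z)


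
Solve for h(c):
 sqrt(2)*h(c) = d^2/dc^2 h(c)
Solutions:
 h(c) = C1*exp(-2^(1/4)*c) + C2*exp(2^(1/4)*c)


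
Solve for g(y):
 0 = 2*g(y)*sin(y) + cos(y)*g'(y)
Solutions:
 g(y) = C1*cos(y)^2


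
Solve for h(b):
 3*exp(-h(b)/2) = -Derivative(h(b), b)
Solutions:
 h(b) = 2*log(C1 - 3*b/2)


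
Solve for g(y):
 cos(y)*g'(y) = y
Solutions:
 g(y) = C1 + Integral(y/cos(y), y)


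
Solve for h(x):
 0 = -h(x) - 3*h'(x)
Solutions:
 h(x) = C1*exp(-x/3)


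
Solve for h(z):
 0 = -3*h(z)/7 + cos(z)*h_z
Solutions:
 h(z) = C1*(sin(z) + 1)^(3/14)/(sin(z) - 1)^(3/14)


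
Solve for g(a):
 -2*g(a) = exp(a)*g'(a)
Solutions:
 g(a) = C1*exp(2*exp(-a))


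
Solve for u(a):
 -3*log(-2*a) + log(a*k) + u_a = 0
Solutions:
 u(a) = C1 + a*(-log(-k) - 2 + 3*log(2)) + 2*a*log(-a)


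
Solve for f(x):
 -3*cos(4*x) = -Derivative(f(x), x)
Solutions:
 f(x) = C1 + 3*sin(4*x)/4


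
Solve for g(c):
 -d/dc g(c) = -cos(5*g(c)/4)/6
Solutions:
 -c/6 - 2*log(sin(5*g(c)/4) - 1)/5 + 2*log(sin(5*g(c)/4) + 1)/5 = C1


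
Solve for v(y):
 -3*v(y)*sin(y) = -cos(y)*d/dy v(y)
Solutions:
 v(y) = C1/cos(y)^3


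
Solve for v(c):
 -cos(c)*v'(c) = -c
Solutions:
 v(c) = C1 + Integral(c/cos(c), c)


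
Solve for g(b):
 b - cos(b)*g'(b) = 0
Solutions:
 g(b) = C1 + Integral(b/cos(b), b)


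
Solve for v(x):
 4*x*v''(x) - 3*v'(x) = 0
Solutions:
 v(x) = C1 + C2*x^(7/4)


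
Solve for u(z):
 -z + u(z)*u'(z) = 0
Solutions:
 u(z) = -sqrt(C1 + z^2)
 u(z) = sqrt(C1 + z^2)


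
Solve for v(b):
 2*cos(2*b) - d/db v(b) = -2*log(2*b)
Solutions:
 v(b) = C1 + 2*b*log(b) - 2*b + 2*b*log(2) + sin(2*b)


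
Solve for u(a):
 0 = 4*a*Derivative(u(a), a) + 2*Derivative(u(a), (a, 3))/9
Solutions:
 u(a) = C1 + Integral(C2*airyai(-18^(1/3)*a) + C3*airybi(-18^(1/3)*a), a)


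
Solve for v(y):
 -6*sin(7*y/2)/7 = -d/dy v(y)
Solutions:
 v(y) = C1 - 12*cos(7*y/2)/49


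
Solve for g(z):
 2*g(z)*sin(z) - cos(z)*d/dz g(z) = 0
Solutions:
 g(z) = C1/cos(z)^2


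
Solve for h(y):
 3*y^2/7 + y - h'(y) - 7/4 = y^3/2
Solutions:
 h(y) = C1 - y^4/8 + y^3/7 + y^2/2 - 7*y/4


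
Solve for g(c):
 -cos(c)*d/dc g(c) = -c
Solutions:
 g(c) = C1 + Integral(c/cos(c), c)


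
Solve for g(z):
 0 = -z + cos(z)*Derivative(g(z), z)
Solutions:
 g(z) = C1 + Integral(z/cos(z), z)


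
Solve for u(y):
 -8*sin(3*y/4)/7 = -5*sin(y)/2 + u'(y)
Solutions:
 u(y) = C1 + 32*cos(3*y/4)/21 - 5*cos(y)/2


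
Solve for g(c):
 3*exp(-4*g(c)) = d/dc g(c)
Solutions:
 g(c) = log(-I*(C1 + 12*c)^(1/4))
 g(c) = log(I*(C1 + 12*c)^(1/4))
 g(c) = log(-(C1 + 12*c)^(1/4))
 g(c) = log(C1 + 12*c)/4


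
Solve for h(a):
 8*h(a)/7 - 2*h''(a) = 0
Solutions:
 h(a) = C1*exp(-2*sqrt(7)*a/7) + C2*exp(2*sqrt(7)*a/7)


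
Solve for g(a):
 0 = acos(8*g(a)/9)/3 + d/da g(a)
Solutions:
 Integral(1/acos(8*_y/9), (_y, g(a))) = C1 - a/3


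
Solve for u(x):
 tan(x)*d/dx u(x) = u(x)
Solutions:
 u(x) = C1*sin(x)


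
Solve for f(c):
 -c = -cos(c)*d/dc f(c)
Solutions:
 f(c) = C1 + Integral(c/cos(c), c)


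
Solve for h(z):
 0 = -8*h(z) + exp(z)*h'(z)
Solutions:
 h(z) = C1*exp(-8*exp(-z))


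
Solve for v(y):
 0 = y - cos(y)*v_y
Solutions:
 v(y) = C1 + Integral(y/cos(y), y)


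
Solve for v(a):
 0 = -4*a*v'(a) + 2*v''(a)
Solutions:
 v(a) = C1 + C2*erfi(a)


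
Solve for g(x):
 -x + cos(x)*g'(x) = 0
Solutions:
 g(x) = C1 + Integral(x/cos(x), x)


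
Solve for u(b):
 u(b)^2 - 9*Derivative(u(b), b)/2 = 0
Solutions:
 u(b) = -9/(C1 + 2*b)


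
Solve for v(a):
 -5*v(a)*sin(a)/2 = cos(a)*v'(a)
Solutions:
 v(a) = C1*cos(a)^(5/2)


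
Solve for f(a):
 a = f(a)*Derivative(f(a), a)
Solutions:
 f(a) = -sqrt(C1 + a^2)
 f(a) = sqrt(C1 + a^2)


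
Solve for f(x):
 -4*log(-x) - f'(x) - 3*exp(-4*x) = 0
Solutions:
 f(x) = C1 - 4*x*log(-x) + 4*x + 3*exp(-4*x)/4


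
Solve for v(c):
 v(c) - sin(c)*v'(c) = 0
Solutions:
 v(c) = C1*sqrt(cos(c) - 1)/sqrt(cos(c) + 1)


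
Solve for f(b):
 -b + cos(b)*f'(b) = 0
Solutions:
 f(b) = C1 + Integral(b/cos(b), b)


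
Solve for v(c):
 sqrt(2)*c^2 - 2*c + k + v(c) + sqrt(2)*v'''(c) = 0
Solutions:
 v(c) = C3*exp(-2^(5/6)*c/2) - sqrt(2)*c^2 + 2*c - k + (C1*sin(2^(5/6)*sqrt(3)*c/4) + C2*cos(2^(5/6)*sqrt(3)*c/4))*exp(2^(5/6)*c/4)


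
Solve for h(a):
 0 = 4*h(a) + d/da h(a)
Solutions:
 h(a) = C1*exp(-4*a)


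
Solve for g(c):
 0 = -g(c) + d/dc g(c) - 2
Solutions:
 g(c) = C1*exp(c) - 2


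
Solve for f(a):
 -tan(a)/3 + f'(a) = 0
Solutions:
 f(a) = C1 - log(cos(a))/3


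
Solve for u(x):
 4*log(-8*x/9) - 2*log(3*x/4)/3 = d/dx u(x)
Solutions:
 u(x) = C1 + 10*x*log(x)/3 + x*(-9*log(3) - 10/3 + log(6)/3 + 13*log(2) + 4*I*pi)


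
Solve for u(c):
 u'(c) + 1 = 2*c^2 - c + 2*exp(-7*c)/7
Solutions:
 u(c) = C1 + 2*c^3/3 - c^2/2 - c - 2*exp(-7*c)/49


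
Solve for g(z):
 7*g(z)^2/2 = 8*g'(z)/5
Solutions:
 g(z) = -16/(C1 + 35*z)


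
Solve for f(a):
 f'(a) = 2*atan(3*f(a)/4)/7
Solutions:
 Integral(1/atan(3*_y/4), (_y, f(a))) = C1 + 2*a/7


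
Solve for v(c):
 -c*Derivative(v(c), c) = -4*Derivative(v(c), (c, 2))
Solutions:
 v(c) = C1 + C2*erfi(sqrt(2)*c/4)


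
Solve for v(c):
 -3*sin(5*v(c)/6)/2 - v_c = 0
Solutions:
 3*c/2 + 3*log(cos(5*v(c)/6) - 1)/5 - 3*log(cos(5*v(c)/6) + 1)/5 = C1


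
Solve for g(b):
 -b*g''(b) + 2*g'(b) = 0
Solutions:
 g(b) = C1 + C2*b^3


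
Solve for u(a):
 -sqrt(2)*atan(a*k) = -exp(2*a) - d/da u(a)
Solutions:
 u(a) = C1 + sqrt(2)*Piecewise((a*atan(a*k) - log(a^2*k^2 + 1)/(2*k), Ne(k, 0)), (0, True)) - exp(2*a)/2


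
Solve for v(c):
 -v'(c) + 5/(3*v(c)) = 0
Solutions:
 v(c) = -sqrt(C1 + 30*c)/3
 v(c) = sqrt(C1 + 30*c)/3


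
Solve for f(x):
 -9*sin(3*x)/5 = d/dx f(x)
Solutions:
 f(x) = C1 + 3*cos(3*x)/5


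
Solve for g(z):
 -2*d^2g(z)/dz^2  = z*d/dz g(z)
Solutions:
 g(z) = C1 + C2*erf(z/2)


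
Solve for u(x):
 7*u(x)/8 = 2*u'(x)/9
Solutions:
 u(x) = C1*exp(63*x/16)


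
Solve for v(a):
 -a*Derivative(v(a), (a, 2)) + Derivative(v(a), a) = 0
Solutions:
 v(a) = C1 + C2*a^2


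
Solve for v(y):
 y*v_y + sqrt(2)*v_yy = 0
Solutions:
 v(y) = C1 + C2*erf(2^(1/4)*y/2)


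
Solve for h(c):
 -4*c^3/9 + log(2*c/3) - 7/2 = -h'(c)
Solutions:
 h(c) = C1 + c^4/9 - c*log(c) + c*log(3/2) + 9*c/2


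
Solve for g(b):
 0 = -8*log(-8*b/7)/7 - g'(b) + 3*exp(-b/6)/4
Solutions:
 g(b) = C1 - 8*b*log(-b)/7 + 8*b*(-3*log(2) + 1 + log(7))/7 - 9*exp(-b/6)/2


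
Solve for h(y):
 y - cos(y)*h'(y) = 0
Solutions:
 h(y) = C1 + Integral(y/cos(y), y)


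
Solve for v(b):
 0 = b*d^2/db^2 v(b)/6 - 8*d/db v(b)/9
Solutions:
 v(b) = C1 + C2*b^(19/3)


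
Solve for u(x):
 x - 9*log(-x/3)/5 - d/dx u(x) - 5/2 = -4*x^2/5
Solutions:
 u(x) = C1 + 4*x^3/15 + x^2/2 - 9*x*log(-x)/5 + x*(-7 + 18*log(3))/10


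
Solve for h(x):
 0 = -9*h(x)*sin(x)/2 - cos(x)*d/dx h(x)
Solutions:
 h(x) = C1*cos(x)^(9/2)


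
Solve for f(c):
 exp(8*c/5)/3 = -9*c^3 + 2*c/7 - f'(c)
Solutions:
 f(c) = C1 - 9*c^4/4 + c^2/7 - 5*exp(8*c/5)/24


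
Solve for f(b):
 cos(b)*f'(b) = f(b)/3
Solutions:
 f(b) = C1*(sin(b) + 1)^(1/6)/(sin(b) - 1)^(1/6)


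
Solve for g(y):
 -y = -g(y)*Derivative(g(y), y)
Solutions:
 g(y) = -sqrt(C1 + y^2)
 g(y) = sqrt(C1 + y^2)


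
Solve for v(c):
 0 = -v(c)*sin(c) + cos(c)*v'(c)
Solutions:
 v(c) = C1/cos(c)


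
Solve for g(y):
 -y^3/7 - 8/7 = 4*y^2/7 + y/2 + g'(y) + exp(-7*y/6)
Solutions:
 g(y) = C1 - y^4/28 - 4*y^3/21 - y^2/4 - 8*y/7 + 6*exp(-7*y/6)/7


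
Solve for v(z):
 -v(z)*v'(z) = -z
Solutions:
 v(z) = -sqrt(C1 + z^2)
 v(z) = sqrt(C1 + z^2)


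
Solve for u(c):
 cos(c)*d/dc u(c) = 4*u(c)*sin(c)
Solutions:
 u(c) = C1/cos(c)^4


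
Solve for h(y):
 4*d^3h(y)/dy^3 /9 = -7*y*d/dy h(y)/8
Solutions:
 h(y) = C1 + Integral(C2*airyai(-126^(1/3)*y/4) + C3*airybi(-126^(1/3)*y/4), y)


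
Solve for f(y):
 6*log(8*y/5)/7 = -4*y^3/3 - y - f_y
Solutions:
 f(y) = C1 - y^4/3 - y^2/2 - 6*y*log(y)/7 - 18*y*log(2)/7 + 6*y/7 + 6*y*log(5)/7


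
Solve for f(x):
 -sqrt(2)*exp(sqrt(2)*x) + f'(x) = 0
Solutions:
 f(x) = C1 + exp(sqrt(2)*x)


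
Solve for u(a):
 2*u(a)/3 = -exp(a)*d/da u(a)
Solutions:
 u(a) = C1*exp(2*exp(-a)/3)


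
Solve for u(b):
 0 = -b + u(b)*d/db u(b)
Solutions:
 u(b) = -sqrt(C1 + b^2)
 u(b) = sqrt(C1 + b^2)


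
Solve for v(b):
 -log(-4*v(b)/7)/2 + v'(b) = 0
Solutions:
 -2*Integral(1/(log(-_y) - log(7) + 2*log(2)), (_y, v(b))) = C1 - b


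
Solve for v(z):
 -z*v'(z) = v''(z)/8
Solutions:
 v(z) = C1 + C2*erf(2*z)


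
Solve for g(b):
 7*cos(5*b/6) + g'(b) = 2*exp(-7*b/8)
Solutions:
 g(b) = C1 - 42*sin(5*b/6)/5 - 16*exp(-7*b/8)/7


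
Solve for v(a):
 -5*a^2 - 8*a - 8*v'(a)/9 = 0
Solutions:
 v(a) = C1 - 15*a^3/8 - 9*a^2/2


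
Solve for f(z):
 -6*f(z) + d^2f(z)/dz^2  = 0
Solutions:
 f(z) = C1*exp(-sqrt(6)*z) + C2*exp(sqrt(6)*z)


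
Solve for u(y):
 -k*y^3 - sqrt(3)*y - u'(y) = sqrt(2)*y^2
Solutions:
 u(y) = C1 - k*y^4/4 - sqrt(2)*y^3/3 - sqrt(3)*y^2/2


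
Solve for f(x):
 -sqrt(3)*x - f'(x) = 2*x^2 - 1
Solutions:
 f(x) = C1 - 2*x^3/3 - sqrt(3)*x^2/2 + x


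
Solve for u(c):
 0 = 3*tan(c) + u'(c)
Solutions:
 u(c) = C1 + 3*log(cos(c))


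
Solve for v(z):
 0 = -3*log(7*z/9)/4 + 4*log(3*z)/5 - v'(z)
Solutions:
 v(z) = C1 + z*log(z)/20 - 3*z*log(7)/4 - z/20 + 23*z*log(3)/10


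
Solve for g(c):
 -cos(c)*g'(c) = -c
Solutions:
 g(c) = C1 + Integral(c/cos(c), c)


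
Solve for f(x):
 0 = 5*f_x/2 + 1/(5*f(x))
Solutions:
 f(x) = -sqrt(C1 - 4*x)/5
 f(x) = sqrt(C1 - 4*x)/5


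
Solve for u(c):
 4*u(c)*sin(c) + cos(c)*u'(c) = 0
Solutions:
 u(c) = C1*cos(c)^4


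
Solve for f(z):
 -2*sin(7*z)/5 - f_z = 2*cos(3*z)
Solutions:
 f(z) = C1 - 2*sin(3*z)/3 + 2*cos(7*z)/35


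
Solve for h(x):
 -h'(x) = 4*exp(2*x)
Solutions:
 h(x) = C1 - 2*exp(2*x)


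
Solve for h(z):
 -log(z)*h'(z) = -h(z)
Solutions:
 h(z) = C1*exp(li(z))


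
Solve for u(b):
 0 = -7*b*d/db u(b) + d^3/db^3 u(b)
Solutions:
 u(b) = C1 + Integral(C2*airyai(7^(1/3)*b) + C3*airybi(7^(1/3)*b), b)


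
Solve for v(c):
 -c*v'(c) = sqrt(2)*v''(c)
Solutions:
 v(c) = C1 + C2*erf(2^(1/4)*c/2)


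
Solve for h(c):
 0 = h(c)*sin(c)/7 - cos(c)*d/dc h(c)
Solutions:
 h(c) = C1/cos(c)^(1/7)


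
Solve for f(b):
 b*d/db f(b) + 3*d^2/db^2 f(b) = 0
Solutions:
 f(b) = C1 + C2*erf(sqrt(6)*b/6)


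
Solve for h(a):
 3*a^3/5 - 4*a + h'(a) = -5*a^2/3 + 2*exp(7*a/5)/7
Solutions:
 h(a) = C1 - 3*a^4/20 - 5*a^3/9 + 2*a^2 + 10*exp(7*a/5)/49


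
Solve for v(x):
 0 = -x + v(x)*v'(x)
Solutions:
 v(x) = -sqrt(C1 + x^2)
 v(x) = sqrt(C1 + x^2)


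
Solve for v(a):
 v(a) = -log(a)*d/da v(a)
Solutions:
 v(a) = C1*exp(-li(a))


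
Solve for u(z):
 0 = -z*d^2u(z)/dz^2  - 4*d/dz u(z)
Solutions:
 u(z) = C1 + C2/z^3


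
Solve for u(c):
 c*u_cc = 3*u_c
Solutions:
 u(c) = C1 + C2*c^4


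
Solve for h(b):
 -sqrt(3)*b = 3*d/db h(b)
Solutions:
 h(b) = C1 - sqrt(3)*b^2/6


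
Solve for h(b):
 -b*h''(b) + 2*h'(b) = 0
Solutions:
 h(b) = C1 + C2*b^3


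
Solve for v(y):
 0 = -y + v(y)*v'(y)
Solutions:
 v(y) = -sqrt(C1 + y^2)
 v(y) = sqrt(C1 + y^2)


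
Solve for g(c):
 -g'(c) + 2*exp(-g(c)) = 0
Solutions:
 g(c) = log(C1 + 2*c)


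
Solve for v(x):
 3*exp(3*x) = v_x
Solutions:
 v(x) = C1 + exp(3*x)


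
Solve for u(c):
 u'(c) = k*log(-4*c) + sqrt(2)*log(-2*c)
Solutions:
 u(c) = C1 + c*(k + sqrt(2))*log(-c) + c*(-k + 2*k*log(2) - sqrt(2) + sqrt(2)*log(2))


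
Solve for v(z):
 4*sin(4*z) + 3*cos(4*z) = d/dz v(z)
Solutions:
 v(z) = C1 + 3*sin(4*z)/4 - cos(4*z)


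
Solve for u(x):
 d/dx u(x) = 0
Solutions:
 u(x) = C1


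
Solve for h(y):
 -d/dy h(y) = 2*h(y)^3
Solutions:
 h(y) = -sqrt(2)*sqrt(-1/(C1 - 2*y))/2
 h(y) = sqrt(2)*sqrt(-1/(C1 - 2*y))/2


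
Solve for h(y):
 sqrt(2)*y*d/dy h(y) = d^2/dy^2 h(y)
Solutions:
 h(y) = C1 + C2*erfi(2^(3/4)*y/2)


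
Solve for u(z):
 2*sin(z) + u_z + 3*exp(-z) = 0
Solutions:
 u(z) = C1 + 2*cos(z) + 3*exp(-z)


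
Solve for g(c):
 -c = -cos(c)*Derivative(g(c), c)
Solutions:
 g(c) = C1 + Integral(c/cos(c), c)


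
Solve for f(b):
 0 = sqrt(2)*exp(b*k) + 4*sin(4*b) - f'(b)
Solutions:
 f(b) = C1 - cos(4*b) + sqrt(2)*exp(b*k)/k


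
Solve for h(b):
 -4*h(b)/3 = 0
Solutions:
 h(b) = 0


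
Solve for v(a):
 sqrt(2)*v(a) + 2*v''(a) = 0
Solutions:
 v(a) = C1*sin(2^(3/4)*a/2) + C2*cos(2^(3/4)*a/2)


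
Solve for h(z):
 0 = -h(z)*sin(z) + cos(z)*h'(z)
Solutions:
 h(z) = C1/cos(z)


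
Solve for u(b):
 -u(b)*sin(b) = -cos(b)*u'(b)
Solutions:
 u(b) = C1/cos(b)


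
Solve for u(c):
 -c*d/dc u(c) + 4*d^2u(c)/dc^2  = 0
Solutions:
 u(c) = C1 + C2*erfi(sqrt(2)*c/4)


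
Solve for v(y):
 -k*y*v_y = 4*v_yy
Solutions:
 v(y) = Piecewise((-sqrt(2)*sqrt(pi)*C1*erf(sqrt(2)*sqrt(k)*y/4)/sqrt(k) - C2, (k > 0) | (k < 0)), (-C1*y - C2, True))


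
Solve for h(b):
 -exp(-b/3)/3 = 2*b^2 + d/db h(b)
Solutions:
 h(b) = C1 - 2*b^3/3 + exp(-b/3)


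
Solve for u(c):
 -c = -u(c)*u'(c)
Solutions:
 u(c) = -sqrt(C1 + c^2)
 u(c) = sqrt(C1 + c^2)


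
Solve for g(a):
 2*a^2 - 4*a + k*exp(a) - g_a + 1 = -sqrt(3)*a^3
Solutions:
 g(a) = C1 + sqrt(3)*a^4/4 + 2*a^3/3 - 2*a^2 + a + k*exp(a)


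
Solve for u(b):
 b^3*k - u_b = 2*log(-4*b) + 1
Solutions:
 u(b) = C1 + b^4*k/4 - 2*b*log(-b) + b*(1 - 4*log(2))


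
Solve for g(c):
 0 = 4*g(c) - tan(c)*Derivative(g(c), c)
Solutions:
 g(c) = C1*sin(c)^4


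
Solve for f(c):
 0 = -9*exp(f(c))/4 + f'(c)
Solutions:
 f(c) = log(-1/(C1 + 9*c)) + 2*log(2)


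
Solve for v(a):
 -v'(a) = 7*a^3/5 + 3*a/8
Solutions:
 v(a) = C1 - 7*a^4/20 - 3*a^2/16


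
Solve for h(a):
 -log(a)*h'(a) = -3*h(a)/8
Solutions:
 h(a) = C1*exp(3*li(a)/8)


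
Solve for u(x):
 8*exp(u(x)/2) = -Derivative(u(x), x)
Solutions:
 u(x) = 2*log(1/(C1 + 8*x)) + 2*log(2)


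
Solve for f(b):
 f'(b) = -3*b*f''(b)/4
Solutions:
 f(b) = C1 + C2/b^(1/3)


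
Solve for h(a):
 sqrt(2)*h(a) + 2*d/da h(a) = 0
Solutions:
 h(a) = C1*exp(-sqrt(2)*a/2)


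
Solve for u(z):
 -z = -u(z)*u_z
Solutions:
 u(z) = -sqrt(C1 + z^2)
 u(z) = sqrt(C1 + z^2)


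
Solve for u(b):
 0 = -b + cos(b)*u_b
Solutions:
 u(b) = C1 + Integral(b/cos(b), b)


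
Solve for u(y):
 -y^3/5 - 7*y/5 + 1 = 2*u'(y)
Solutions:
 u(y) = C1 - y^4/40 - 7*y^2/20 + y/2


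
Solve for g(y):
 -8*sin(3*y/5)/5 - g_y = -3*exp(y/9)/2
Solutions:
 g(y) = C1 + 27*exp(y/9)/2 + 8*cos(3*y/5)/3


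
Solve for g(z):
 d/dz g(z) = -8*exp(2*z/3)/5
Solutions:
 g(z) = C1 - 12*exp(2*z/3)/5


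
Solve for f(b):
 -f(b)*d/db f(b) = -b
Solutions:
 f(b) = -sqrt(C1 + b^2)
 f(b) = sqrt(C1 + b^2)


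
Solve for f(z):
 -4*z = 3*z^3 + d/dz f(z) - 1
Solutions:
 f(z) = C1 - 3*z^4/4 - 2*z^2 + z


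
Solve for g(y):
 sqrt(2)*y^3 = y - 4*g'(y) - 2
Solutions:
 g(y) = C1 - sqrt(2)*y^4/16 + y^2/8 - y/2


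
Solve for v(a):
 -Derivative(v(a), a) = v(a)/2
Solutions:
 v(a) = C1*exp(-a/2)


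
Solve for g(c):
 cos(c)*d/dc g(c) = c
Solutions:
 g(c) = C1 + Integral(c/cos(c), c)


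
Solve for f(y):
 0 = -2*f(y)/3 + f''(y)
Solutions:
 f(y) = C1*exp(-sqrt(6)*y/3) + C2*exp(sqrt(6)*y/3)


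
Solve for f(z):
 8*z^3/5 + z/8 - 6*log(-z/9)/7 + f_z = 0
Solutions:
 f(z) = C1 - 2*z^4/5 - z^2/16 + 6*z*log(-z)/7 + 6*z*(-2*log(3) - 1)/7


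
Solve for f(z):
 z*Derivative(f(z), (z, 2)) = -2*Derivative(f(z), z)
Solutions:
 f(z) = C1 + C2/z


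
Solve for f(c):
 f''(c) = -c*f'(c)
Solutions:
 f(c) = C1 + C2*erf(sqrt(2)*c/2)


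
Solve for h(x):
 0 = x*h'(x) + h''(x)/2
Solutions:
 h(x) = C1 + C2*erf(x)


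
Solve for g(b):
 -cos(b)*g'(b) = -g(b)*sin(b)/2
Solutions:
 g(b) = C1/sqrt(cos(b))


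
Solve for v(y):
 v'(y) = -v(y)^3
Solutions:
 v(y) = -sqrt(2)*sqrt(-1/(C1 - y))/2
 v(y) = sqrt(2)*sqrt(-1/(C1 - y))/2


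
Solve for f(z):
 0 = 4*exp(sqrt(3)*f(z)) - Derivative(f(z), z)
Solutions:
 f(z) = sqrt(3)*(2*log(-1/(C1 + 4*z)) - log(3))/6


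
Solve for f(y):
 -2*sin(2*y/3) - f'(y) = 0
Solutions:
 f(y) = C1 + 3*cos(2*y/3)


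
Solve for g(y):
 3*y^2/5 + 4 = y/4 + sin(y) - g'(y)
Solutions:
 g(y) = C1 - y^3/5 + y^2/8 - 4*y - cos(y)


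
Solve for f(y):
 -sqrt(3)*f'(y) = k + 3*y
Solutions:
 f(y) = C1 - sqrt(3)*k*y/3 - sqrt(3)*y^2/2


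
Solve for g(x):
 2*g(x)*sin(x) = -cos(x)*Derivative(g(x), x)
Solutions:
 g(x) = C1*cos(x)^2


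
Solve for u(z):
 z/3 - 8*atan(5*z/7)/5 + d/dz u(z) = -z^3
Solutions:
 u(z) = C1 - z^4/4 - z^2/6 + 8*z*atan(5*z/7)/5 - 28*log(25*z^2 + 49)/25


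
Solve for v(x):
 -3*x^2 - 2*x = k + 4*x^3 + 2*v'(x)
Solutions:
 v(x) = C1 - k*x/2 - x^4/2 - x^3/2 - x^2/2


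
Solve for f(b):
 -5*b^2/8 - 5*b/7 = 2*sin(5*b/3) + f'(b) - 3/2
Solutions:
 f(b) = C1 - 5*b^3/24 - 5*b^2/14 + 3*b/2 + 6*cos(5*b/3)/5


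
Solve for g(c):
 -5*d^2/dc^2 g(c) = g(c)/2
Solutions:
 g(c) = C1*sin(sqrt(10)*c/10) + C2*cos(sqrt(10)*c/10)


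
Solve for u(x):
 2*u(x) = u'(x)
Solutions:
 u(x) = C1*exp(2*x)


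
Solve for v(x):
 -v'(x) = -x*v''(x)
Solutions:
 v(x) = C1 + C2*x^2


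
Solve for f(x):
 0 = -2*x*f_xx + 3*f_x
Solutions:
 f(x) = C1 + C2*x^(5/2)


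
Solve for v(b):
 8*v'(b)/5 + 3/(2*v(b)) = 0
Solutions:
 v(b) = -sqrt(C1 - 30*b)/4
 v(b) = sqrt(C1 - 30*b)/4


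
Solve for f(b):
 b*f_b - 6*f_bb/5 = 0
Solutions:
 f(b) = C1 + C2*erfi(sqrt(15)*b/6)


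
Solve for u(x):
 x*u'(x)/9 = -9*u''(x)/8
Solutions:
 u(x) = C1 + C2*erf(2*x/9)


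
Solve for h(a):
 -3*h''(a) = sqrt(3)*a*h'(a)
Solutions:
 h(a) = C1 + C2*erf(sqrt(2)*3^(3/4)*a/6)


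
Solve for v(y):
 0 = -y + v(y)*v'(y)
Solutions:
 v(y) = -sqrt(C1 + y^2)
 v(y) = sqrt(C1 + y^2)


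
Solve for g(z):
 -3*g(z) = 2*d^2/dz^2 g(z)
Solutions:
 g(z) = C1*sin(sqrt(6)*z/2) + C2*cos(sqrt(6)*z/2)


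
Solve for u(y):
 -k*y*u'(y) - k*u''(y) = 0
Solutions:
 u(y) = C1 + C2*erf(sqrt(2)*y/2)


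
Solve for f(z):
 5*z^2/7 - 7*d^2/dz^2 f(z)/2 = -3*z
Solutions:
 f(z) = C1 + C2*z + 5*z^4/294 + z^3/7


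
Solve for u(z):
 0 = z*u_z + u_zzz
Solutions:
 u(z) = C1 + Integral(C2*airyai(-z) + C3*airybi(-z), z)


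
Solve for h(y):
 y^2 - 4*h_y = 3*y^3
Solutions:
 h(y) = C1 - 3*y^4/16 + y^3/12


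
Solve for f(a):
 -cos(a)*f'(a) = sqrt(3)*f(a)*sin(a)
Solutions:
 f(a) = C1*cos(a)^(sqrt(3))


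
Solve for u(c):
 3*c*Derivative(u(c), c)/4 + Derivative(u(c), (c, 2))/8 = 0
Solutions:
 u(c) = C1 + C2*erf(sqrt(3)*c)


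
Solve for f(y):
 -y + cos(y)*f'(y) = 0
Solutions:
 f(y) = C1 + Integral(y/cos(y), y)


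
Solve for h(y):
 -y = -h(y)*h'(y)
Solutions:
 h(y) = -sqrt(C1 + y^2)
 h(y) = sqrt(C1 + y^2)


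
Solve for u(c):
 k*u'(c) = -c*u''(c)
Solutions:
 u(c) = C1 + c^(1 - re(k))*(C2*sin(log(c)*Abs(im(k))) + C3*cos(log(c)*im(k)))


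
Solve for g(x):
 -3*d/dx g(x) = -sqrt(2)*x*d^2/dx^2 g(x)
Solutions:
 g(x) = C1 + C2*x^(1 + 3*sqrt(2)/2)


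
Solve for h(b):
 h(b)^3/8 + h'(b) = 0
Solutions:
 h(b) = -2*sqrt(-1/(C1 - b))
 h(b) = 2*sqrt(-1/(C1 - b))


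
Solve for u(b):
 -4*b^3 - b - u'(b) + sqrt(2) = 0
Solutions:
 u(b) = C1 - b^4 - b^2/2 + sqrt(2)*b


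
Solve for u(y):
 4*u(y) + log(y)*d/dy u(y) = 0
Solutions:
 u(y) = C1*exp(-4*li(y))


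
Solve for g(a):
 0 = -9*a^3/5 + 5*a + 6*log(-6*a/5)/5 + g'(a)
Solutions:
 g(a) = C1 + 9*a^4/20 - 5*a^2/2 - 6*a*log(-a)/5 + 6*a*(-log(6) + 1 + log(5))/5


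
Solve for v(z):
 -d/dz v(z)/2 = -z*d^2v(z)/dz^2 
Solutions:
 v(z) = C1 + C2*z^(3/2)


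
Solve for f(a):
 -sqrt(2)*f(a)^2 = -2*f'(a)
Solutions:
 f(a) = -2/(C1 + sqrt(2)*a)


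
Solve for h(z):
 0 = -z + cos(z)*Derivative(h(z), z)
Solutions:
 h(z) = C1 + Integral(z/cos(z), z)


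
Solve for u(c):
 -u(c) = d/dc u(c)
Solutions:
 u(c) = C1*exp(-c)


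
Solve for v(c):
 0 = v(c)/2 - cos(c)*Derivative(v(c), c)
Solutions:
 v(c) = C1*(sin(c) + 1)^(1/4)/(sin(c) - 1)^(1/4)


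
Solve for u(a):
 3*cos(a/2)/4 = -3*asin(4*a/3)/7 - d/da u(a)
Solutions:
 u(a) = C1 - 3*a*asin(4*a/3)/7 - 3*sqrt(9 - 16*a^2)/28 - 3*sin(a/2)/2


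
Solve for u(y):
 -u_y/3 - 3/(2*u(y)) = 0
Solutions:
 u(y) = -sqrt(C1 - 9*y)
 u(y) = sqrt(C1 - 9*y)


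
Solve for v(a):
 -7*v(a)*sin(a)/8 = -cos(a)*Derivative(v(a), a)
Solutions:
 v(a) = C1/cos(a)^(7/8)


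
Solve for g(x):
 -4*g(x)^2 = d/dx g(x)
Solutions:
 g(x) = 1/(C1 + 4*x)


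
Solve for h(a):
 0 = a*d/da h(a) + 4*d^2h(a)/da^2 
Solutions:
 h(a) = C1 + C2*erf(sqrt(2)*a/4)


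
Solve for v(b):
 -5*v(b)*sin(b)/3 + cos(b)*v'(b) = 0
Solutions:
 v(b) = C1/cos(b)^(5/3)


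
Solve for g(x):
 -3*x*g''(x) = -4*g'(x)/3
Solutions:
 g(x) = C1 + C2*x^(13/9)


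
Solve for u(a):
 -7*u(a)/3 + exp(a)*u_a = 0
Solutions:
 u(a) = C1*exp(-7*exp(-a)/3)


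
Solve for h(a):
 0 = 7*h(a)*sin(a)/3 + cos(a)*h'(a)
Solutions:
 h(a) = C1*cos(a)^(7/3)


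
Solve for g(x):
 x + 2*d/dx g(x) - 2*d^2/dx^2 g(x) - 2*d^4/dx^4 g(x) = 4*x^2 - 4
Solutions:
 g(x) = C1 + C2*exp(-x*(-2*18^(1/3)/(9 + sqrt(93))^(1/3) + 12^(1/3)*(9 + sqrt(93))^(1/3))/12)*sin(2^(1/3)*3^(1/6)*x*(6/(9 + sqrt(93))^(1/3) + 2^(1/3)*3^(2/3)*(9 + sqrt(93))^(1/3))/12) + C3*exp(-x*(-2*18^(1/3)/(9 + sqrt(93))^(1/3) + 12^(1/3)*(9 + sqrt(93))^(1/3))/12)*cos(2^(1/3)*3^(1/6)*x*(6/(9 + sqrt(93))^(1/3) + 2^(1/3)*3^(2/3)*(9 + sqrt(93))^(1/3))/12) + C4*exp(x*(-2*18^(1/3)/(9 + sqrt(93))^(1/3) + 12^(1/3)*(9 + sqrt(93))^(1/3))/6) + 2*x^3/3 + 7*x^2/4 + 3*x/2


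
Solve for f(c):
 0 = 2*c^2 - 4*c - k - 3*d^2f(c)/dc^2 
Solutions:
 f(c) = C1 + C2*c + c^4/18 - 2*c^3/9 - c^2*k/6


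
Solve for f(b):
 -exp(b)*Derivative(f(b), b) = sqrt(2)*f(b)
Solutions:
 f(b) = C1*exp(sqrt(2)*exp(-b))


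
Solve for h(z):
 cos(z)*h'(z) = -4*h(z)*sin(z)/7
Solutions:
 h(z) = C1*cos(z)^(4/7)


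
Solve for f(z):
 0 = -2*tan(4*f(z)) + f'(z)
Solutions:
 f(z) = -asin(C1*exp(8*z))/4 + pi/4
 f(z) = asin(C1*exp(8*z))/4
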